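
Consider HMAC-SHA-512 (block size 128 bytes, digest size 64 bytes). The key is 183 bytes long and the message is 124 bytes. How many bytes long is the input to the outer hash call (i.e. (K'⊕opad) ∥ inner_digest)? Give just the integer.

Key is 183 > 128 bytes, so it is hashed to 64 bytes then zero-padded to 128: |K'| = 128.
Outer input = (K'⊕opad) ∥ H(inner) → 128 + 64 = 192 bytes.

192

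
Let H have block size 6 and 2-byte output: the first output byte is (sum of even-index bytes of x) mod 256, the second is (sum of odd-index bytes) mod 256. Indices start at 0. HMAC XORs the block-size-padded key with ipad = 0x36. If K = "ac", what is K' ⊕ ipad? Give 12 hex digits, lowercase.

575536363636

Key "ac" = 61 63 is 2 bytes ≤ B = 6; zero-pad to 6 bytes: K' = 61 63 00 00 00 00.
XOR each byte with 0x36: 61⊕36=57, 63⊕36=55, 00⊕36=36, 00⊕36=36, 00⊕36=36, 00⊕36=36.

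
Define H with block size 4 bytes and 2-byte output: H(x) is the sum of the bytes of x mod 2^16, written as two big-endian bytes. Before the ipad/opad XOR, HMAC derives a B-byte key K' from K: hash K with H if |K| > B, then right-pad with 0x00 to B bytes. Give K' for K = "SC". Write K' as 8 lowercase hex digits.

53430000

Key "SC" = 53 43 is 2 bytes ≤ B = 4; zero-pad to 4 bytes: K' = 53 43 00 00.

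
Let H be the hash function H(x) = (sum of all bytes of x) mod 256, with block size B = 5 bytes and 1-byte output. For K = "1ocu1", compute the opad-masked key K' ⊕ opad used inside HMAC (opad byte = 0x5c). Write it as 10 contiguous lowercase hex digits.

6d333f296d

Key "1ocu1" = 31 6f 63 75 31 is exactly B = 5 bytes: K' = 31 6f 63 75 31.
XOR each byte with 0x5c: 31⊕5c=6d, 6f⊕5c=33, 63⊕5c=3f, 75⊕5c=29, 31⊕5c=6d.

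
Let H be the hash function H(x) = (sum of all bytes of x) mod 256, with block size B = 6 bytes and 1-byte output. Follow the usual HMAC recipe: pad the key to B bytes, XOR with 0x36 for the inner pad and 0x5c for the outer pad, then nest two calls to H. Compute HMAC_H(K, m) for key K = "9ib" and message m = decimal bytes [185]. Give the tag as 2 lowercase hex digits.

Key "9ib" = 39 69 62 is 3 bytes ≤ B = 6; zero-pad to 6 bytes: K' = 39 69 62 00 00 00.
K' ⊕ ipad = 0f 5f 54 36 36 36.  K' ⊕ opad = 65 35 3e 5c 5c 5c.
Inner input = (K'⊕ipad) ∥ m = 0f 5f 54 36 36 36 ∥ b9.
Inner hash: sum = 15+95+84+54+54+54+185 = 541; mod 256 = 29 → 1d.
Outer input = (K'⊕opad) ∥ inner = 65 35 3e 5c 5c 5c ∥ 1d.
Outer hash (tag): sum = 101+53+62+92+92+92+29 = 521; mod 256 = 9 → 09.

09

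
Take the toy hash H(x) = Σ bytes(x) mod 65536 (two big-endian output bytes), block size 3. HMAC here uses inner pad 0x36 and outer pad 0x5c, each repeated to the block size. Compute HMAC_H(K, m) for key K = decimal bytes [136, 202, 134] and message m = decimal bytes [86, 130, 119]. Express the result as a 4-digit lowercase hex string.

0300

Key decimal bytes [136, 202, 134] = 88 ca 86 is exactly B = 3 bytes: K' = 88 ca 86.
K' ⊕ ipad = be fc b0.  K' ⊕ opad = d4 96 da.
Inner input = (K'⊕ipad) ∥ m = be fc b0 ∥ 56 82 77.
Inner hash: sum = 190+252+176+86+130+119 = 953 → 03 b9.
Outer input = (K'⊕opad) ∥ inner = d4 96 da ∥ 03 b9.
Outer hash (tag): sum = 212+150+218+3+185 = 768 → 03 00.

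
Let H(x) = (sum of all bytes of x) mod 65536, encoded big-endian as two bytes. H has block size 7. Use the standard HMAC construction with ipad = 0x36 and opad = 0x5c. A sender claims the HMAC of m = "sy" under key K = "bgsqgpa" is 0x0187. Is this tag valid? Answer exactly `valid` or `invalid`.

Key "bgsqgpa" = 62 67 73 71 67 70 61 is exactly B = 7 bytes: K' = 62 67 73 71 67 70 61.
K' ⊕ ipad = 54 51 45 47 51 46 57; K' ⊕ opad = 3e 3b 2f 2d 3b 2c 3d.
Inner hash: sum = 84+81+69+71+81+70+87+115+121 = 779 → 03 0b.
Outer hash (recomputed tag): sum = 62+59+47+45+59+44+61+3+11 = 391 → 01 87.
Recomputed tag = 0187; claimed = 0187 → match.

valid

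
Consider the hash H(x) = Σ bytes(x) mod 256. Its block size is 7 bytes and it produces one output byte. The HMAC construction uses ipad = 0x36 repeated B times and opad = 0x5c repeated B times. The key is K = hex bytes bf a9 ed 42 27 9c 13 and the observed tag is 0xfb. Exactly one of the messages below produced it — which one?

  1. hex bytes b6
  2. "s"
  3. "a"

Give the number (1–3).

Key hex bytes bf a9 ed 42 27 9c 13 is exactly B = 7 bytes: K' = bf a9 ed 42 27 9c 13.
K' ⊕ ipad = 89 9f db 74 11 aa 25; K' ⊕ opad = e3 f5 b1 1e 7b c0 4f.
m1: inner = H(89 9f db 74 11 aa 25 b6) = 0d; tag = H(e3 f5 b1 1e 7b c0 4f 0d) = 3e
m2: inner = H(89 9f db 74 11 aa 25 73) = ca; tag = H(e3 f5 b1 1e 7b c0 4f ca) = fb ← matches
m3: inner = H(89 9f db 74 11 aa 25 61) = b8; tag = H(e3 f5 b1 1e 7b c0 4f b8) = e9

2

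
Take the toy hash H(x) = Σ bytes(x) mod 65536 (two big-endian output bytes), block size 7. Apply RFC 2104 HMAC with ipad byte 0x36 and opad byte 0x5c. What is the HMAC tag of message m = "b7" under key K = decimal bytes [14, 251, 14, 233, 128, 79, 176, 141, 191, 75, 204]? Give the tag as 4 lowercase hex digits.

0393

Key decimal bytes [14, 251, 14, 233, 128, 79, 176, 141, 191, 75, 204] = 0e fb 0e e9 80 4f b0 8d bf 4b cc is 11 bytes > B = 7, so hash it first: H(key) = 05 e2, then zero-pad to 7 bytes: K' = 05 e2 00 00 00 00 00.
K' ⊕ ipad = 33 d4 36 36 36 36 36.  K' ⊕ opad = 59 be 5c 5c 5c 5c 5c.
Inner input = (K'⊕ipad) ∥ m = 33 d4 36 36 36 36 36 ∥ 62 37.
Inner hash: sum = 51+212+54+54+54+54+54+98+55 = 686 → 02 ae.
Outer input = (K'⊕opad) ∥ inner = 59 be 5c 5c 5c 5c 5c ∥ 02 ae.
Outer hash (tag): sum = 89+190+92+92+92+92+92+2+174 = 915 → 03 93.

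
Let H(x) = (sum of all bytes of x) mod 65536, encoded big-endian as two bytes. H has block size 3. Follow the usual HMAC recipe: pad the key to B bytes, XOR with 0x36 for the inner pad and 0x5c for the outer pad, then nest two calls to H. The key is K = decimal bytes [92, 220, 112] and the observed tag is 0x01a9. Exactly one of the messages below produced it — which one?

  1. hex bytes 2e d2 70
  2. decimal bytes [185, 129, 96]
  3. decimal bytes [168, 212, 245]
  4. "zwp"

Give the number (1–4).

Key decimal bytes [92, 220, 112] = 5c dc 70 is exactly B = 3 bytes: K' = 5c dc 70.
K' ⊕ ipad = 6a ea 46; K' ⊕ opad = 00 80 2c.
m1: inner = H(6a ea 46 2e d2 70) = 03 0a; tag = H(00 80 2c 03 0a) = 00b9
m2: inner = H(6a ea 46 b9 81 60) = 03 34; tag = H(00 80 2c 03 34) = 00e3
m3: inner = H(6a ea 46 a8 d4 f5) = 04 0b; tag = H(00 80 2c 04 0b) = 00bb
m4: inner = H(6a ea 46 7a 77 70) = 02 fb; tag = H(00 80 2c 02 fb) = 01a9 ← matches

4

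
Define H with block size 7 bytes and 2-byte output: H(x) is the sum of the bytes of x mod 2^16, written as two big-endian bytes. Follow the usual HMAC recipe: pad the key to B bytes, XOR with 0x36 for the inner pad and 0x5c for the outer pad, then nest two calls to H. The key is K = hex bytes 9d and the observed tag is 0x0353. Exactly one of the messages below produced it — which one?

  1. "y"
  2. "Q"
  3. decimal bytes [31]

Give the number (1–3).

Key hex bytes 9d is 1 byte ≤ B = 7; zero-pad to 7 bytes: K' = 9d 00 00 00 00 00 00.
K' ⊕ ipad = ab 36 36 36 36 36 36; K' ⊕ opad = c1 5c 5c 5c 5c 5c 5c.
m1: inner = H(ab 36 36 36 36 36 36 79) = 02 68; tag = H(c1 5c 5c 5c 5c 5c 5c 02 68) = 0353 ← matches
m2: inner = H(ab 36 36 36 36 36 36 51) = 02 40; tag = H(c1 5c 5c 5c 5c 5c 5c 02 40) = 032b
m3: inner = H(ab 36 36 36 36 36 36 1f) = 02 0e; tag = H(c1 5c 5c 5c 5c 5c 5c 02 0e) = 02f9

1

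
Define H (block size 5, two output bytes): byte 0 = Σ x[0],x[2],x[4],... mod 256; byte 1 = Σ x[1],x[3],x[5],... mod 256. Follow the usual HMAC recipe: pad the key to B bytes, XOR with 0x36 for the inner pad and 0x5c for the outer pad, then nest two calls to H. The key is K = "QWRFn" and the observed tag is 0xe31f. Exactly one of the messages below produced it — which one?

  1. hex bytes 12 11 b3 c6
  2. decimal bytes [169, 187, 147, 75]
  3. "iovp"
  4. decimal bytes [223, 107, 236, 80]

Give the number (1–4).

Key "QWRFn" = 51 57 52 46 6e is exactly B = 5 bytes: K' = 51 57 52 46 6e.
K' ⊕ ipad = 67 61 64 70 58; K' ⊕ opad = 0d 0b 0e 1a 32.
m1: inner = H(67 61 64 70 58 12 11 b3 c6) = fa 96; tag = H(0d 0b 0e 1a 32 fa 96) = e31f ← matches
m2: inner = H(67 61 64 70 58 a9 bb 93 4b) = 29 0d; tag = H(0d 0b 0e 1a 32 29 0d) = 5a4e
m3: inner = H(67 61 64 70 58 69 6f 76 70) = 02 b0; tag = H(0d 0b 0e 1a 32 02 b0) = fd27
m4: inner = H(67 61 64 70 58 df 6b ec 50) = de 9c; tag = H(0d 0b 0e 1a 32 de 9c) = e903

1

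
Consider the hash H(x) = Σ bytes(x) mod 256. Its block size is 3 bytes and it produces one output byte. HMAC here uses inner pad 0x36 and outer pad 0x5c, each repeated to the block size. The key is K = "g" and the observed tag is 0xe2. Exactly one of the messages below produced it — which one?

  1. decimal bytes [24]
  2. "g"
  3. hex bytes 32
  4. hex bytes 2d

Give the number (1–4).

3

Key "g" = 67 is 1 byte ≤ B = 3; zero-pad to 3 bytes: K' = 67 00 00.
K' ⊕ ipad = 51 36 36; K' ⊕ opad = 3b 5c 5c.
m1: inner = H(51 36 36 18) = d5; tag = H(3b 5c 5c d5) = c8
m2: inner = H(51 36 36 67) = 24; tag = H(3b 5c 5c 24) = 17
m3: inner = H(51 36 36 32) = ef; tag = H(3b 5c 5c ef) = e2 ← matches
m4: inner = H(51 36 36 2d) = ea; tag = H(3b 5c 5c ea) = dd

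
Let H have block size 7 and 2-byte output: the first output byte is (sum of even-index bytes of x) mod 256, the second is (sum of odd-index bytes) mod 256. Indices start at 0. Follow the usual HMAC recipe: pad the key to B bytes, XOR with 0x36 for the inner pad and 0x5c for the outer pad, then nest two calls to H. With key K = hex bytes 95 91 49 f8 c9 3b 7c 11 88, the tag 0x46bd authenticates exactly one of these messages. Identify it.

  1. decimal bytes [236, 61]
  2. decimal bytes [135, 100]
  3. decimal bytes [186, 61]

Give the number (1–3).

1

Key hex bytes 95 91 49 f8 c9 3b 7c 11 88 is 9 bytes > B = 7, so hash it first: H(key) = ab d5, then zero-pad to 7 bytes: K' = ab d5 00 00 00 00 00.
K' ⊕ ipad = 9d e3 36 36 36 36 36; K' ⊕ opad = f7 89 5c 5c 5c 5c 5c.
m1: inner = H(9d e3 36 36 36 36 36 ec 3d) = 7c 3b; tag = H(f7 89 5c 5c 5c 5c 5c 7c 3b) = 46bd ← matches
m2: inner = H(9d e3 36 36 36 36 36 87 64) = a3 d6; tag = H(f7 89 5c 5c 5c 5c 5c a3 d6) = e1e4
m3: inner = H(9d e3 36 36 36 36 36 ba 3d) = 7c 09; tag = H(f7 89 5c 5c 5c 5c 5c 7c 09) = 14bd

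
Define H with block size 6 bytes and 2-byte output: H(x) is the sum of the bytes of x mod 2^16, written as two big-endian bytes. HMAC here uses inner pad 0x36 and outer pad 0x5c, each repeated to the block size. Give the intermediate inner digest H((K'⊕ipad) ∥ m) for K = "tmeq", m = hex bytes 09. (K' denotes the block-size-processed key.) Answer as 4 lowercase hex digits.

Key "tmeq" = 74 6d 65 71 is 4 bytes ≤ B = 6; zero-pad to 6 bytes: K' = 74 6d 65 71 00 00.
K' ⊕ ipad = 42 5b 53 47 36 36.
Inner input = 42 5b 53 47 36 36 ∥ 09.
Inner hash: sum = 66+91+83+71+54+54+9 = 428 → 01 ac.

01ac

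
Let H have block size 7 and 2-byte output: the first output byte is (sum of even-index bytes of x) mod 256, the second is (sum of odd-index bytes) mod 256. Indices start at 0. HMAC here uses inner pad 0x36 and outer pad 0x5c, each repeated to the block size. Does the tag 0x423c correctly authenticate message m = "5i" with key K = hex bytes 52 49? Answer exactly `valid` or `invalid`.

valid

Key hex bytes 52 49 is 2 bytes ≤ B = 7; zero-pad to 7 bytes: K' = 52 49 00 00 00 00 00.
K' ⊕ ipad = 64 7f 36 36 36 36 36; K' ⊕ opad = 0e 15 5c 5c 5c 5c 5c.
Inner hash: even-index sum = 367 mod 256 = 111; odd-index sum = 288 mod 256 = 32 → 6f 20.
Outer hash (recomputed tag): even-index sum = 322 mod 256 = 66; odd-index sum = 316 mod 256 = 60 → 42 3c.
Recomputed tag = 423c; claimed = 423c → match.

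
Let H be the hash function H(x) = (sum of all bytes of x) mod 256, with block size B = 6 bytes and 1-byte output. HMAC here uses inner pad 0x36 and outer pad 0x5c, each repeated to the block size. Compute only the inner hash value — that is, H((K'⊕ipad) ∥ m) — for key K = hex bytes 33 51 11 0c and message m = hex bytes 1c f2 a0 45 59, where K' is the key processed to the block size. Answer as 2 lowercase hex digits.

85

Key hex bytes 33 51 11 0c is 4 bytes ≤ B = 6; zero-pad to 6 bytes: K' = 33 51 11 0c 00 00.
K' ⊕ ipad = 05 67 27 3a 36 36.
Inner input = 05 67 27 3a 36 36 ∥ 1c f2 a0 45 59.
Inner hash: sum = 5+103+39+58+54+54+28+242+160+69+89 = 901; mod 256 = 133 → 85.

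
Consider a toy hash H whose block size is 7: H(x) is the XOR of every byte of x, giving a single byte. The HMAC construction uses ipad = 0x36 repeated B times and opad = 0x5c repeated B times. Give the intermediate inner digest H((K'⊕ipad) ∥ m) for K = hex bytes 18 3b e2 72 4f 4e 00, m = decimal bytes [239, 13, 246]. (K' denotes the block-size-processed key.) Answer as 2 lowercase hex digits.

90

Key hex bytes 18 3b e2 72 4f 4e 00 is exactly B = 7 bytes: K' = 18 3b e2 72 4f 4e 00.
K' ⊕ ipad = 2e 0d d4 44 79 78 36.
Inner input = 2e 0d d4 44 79 78 36 ∥ ef 0d f6.
Inner hash: XOR 2e⊕0d⊕d4⊕44⊕79⊕78⊕36⊕ef⊕0d⊕f6 = 90.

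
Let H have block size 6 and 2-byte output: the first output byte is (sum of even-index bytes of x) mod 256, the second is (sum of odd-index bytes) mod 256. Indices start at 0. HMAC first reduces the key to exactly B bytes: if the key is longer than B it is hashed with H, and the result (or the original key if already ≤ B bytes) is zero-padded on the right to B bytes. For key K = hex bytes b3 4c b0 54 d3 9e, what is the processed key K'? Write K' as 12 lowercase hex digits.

Key hex bytes b3 4c b0 54 d3 9e is exactly B = 6 bytes: K' = b3 4c b0 54 d3 9e.

b34cb054d39e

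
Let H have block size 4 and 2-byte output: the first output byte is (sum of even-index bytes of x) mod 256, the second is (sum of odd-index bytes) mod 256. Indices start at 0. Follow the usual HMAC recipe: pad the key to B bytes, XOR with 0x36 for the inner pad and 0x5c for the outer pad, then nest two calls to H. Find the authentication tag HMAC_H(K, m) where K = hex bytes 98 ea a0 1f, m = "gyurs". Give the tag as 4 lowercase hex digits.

53e9

Key hex bytes 98 ea a0 1f is exactly B = 4 bytes: K' = 98 ea a0 1f.
K' ⊕ ipad = ae dc 96 29.  K' ⊕ opad = c4 b6 fc 43.
Inner input = (K'⊕ipad) ∥ m = ae dc 96 29 ∥ 67 79 75 72 73.
Inner hash: even-index sum = 659 mod 256 = 147; odd-index sum = 496 mod 256 = 240 → 93 f0.
Outer input = (K'⊕opad) ∥ inner = c4 b6 fc 43 ∥ 93 f0.
Outer hash (tag): even-index sum = 595 mod 256 = 83; odd-index sum = 489 mod 256 = 233 → 53 e9.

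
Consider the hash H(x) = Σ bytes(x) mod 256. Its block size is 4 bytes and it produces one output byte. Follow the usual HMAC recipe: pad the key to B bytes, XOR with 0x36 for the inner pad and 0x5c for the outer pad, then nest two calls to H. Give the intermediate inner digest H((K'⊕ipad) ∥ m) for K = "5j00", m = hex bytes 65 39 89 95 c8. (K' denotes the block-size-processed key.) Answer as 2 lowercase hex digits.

Key "5j00" = 35 6a 30 30 is exactly B = 4 bytes: K' = 35 6a 30 30.
K' ⊕ ipad = 03 5c 06 06.
Inner input = 03 5c 06 06 ∥ 65 39 89 95 c8.
Inner hash: sum = 3+92+6+6+101+57+137+149+200 = 751; mod 256 = 239 → ef.

ef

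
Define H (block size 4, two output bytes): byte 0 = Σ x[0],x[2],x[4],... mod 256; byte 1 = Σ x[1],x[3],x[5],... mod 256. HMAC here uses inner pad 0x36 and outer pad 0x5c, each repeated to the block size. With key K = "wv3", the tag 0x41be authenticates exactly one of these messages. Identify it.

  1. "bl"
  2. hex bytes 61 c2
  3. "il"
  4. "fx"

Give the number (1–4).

Key "wv3" = 77 76 33 is 3 bytes ≤ B = 4; zero-pad to 4 bytes: K' = 77 76 33 00.
K' ⊕ ipad = 41 40 05 36; K' ⊕ opad = 2b 2a 6f 5c.
m1: inner = H(41 40 05 36 62 6c) = a8 e2; tag = H(2b 2a 6f 5c a8 e2) = 4268
m2: inner = H(41 40 05 36 61 c2) = a7 38; tag = H(2b 2a 6f 5c a7 38) = 41be ← matches
m3: inner = H(41 40 05 36 69 6c) = af e2; tag = H(2b 2a 6f 5c af e2) = 4968
m4: inner = H(41 40 05 36 66 78) = ac ee; tag = H(2b 2a 6f 5c ac ee) = 4674

2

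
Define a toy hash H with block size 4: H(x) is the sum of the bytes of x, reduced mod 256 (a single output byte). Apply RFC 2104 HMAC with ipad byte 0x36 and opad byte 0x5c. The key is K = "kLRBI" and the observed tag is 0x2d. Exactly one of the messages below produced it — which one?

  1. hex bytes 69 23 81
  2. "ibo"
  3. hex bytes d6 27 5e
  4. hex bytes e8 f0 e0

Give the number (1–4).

1

Key "kLRBI" = 6b 4c 52 42 49 is 5 bytes > B = 4, so hash it first: H(key) = 94, then zero-pad to 4 bytes: K' = 94 00 00 00.
K' ⊕ ipad = a2 36 36 36; K' ⊕ opad = c8 5c 5c 5c.
m1: inner = H(a2 36 36 36 69 23 81) = 51; tag = H(c8 5c 5c 5c 51) = 2d ← matches
m2: inner = H(a2 36 36 36 69 62 6f) = 7e; tag = H(c8 5c 5c 5c 7e) = 5a
m3: inner = H(a2 36 36 36 d6 27 5e) = 9f; tag = H(c8 5c 5c 5c 9f) = 7b
m4: inner = H(a2 36 36 36 e8 f0 e0) = fc; tag = H(c8 5c 5c 5c fc) = d8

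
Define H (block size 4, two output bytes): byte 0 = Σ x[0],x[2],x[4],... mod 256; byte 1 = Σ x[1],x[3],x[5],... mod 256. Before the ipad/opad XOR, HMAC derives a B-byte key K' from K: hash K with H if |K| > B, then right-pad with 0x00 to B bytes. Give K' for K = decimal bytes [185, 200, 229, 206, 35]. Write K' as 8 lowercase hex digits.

|K| = 5 > B = 4, so first hash the key.
H(K): even-index sum = 449 mod 256 = 193; odd-index sum = 406 mod 256 = 150 → c1 96.
Zero-pad H(K) = c1 96 to 4 bytes: K' = c1 96 00 00.

c1960000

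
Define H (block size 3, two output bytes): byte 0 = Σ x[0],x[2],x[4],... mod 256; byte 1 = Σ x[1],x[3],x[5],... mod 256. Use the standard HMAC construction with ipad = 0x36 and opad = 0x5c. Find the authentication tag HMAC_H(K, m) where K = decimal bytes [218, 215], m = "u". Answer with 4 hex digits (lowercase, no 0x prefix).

Key decimal bytes [218, 215] = da d7 is 2 bytes ≤ B = 3; zero-pad to 3 bytes: K' = da d7 00.
K' ⊕ ipad = ec e1 36.  K' ⊕ opad = 86 8b 5c.
Inner input = (K'⊕ipad) ∥ m = ec e1 36 ∥ 75.
Inner hash: even-index sum = 290 mod 256 = 34; odd-index sum = 342 mod 256 = 86 → 22 56.
Outer input = (K'⊕opad) ∥ inner = 86 8b 5c ∥ 22 56.
Outer hash (tag): even-index sum = 312 mod 256 = 56; odd-index sum = 173 mod 256 = 173 → 38 ad.

38ad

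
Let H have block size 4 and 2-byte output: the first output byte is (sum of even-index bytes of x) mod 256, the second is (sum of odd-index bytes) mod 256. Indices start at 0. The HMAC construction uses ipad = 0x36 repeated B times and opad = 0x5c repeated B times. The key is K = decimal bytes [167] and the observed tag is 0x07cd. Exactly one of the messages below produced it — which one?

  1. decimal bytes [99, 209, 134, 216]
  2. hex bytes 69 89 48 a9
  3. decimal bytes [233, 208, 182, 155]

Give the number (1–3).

Key decimal bytes [167] = a7 is 1 byte ≤ B = 4; zero-pad to 4 bytes: K' = a7 00 00 00.
K' ⊕ ipad = 91 36 36 36; K' ⊕ opad = fb 5c 5c 5c.
m1: inner = H(91 36 36 36 63 d1 86 d8) = b0 15; tag = H(fb 5c 5c 5c b0 15) = 07cd ← matches
m2: inner = H(91 36 36 36 69 89 48 a9) = 78 9e; tag = H(fb 5c 5c 5c 78 9e) = cf56
m3: inner = H(91 36 36 36 e9 d0 b6 9b) = 66 d7; tag = H(fb 5c 5c 5c 66 d7) = bd8f

1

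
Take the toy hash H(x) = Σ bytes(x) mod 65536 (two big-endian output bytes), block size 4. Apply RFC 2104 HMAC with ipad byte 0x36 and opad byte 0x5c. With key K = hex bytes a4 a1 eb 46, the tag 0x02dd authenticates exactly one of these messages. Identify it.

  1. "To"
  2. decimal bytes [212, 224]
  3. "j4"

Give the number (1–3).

Key hex bytes a4 a1 eb 46 is exactly B = 4 bytes: K' = a4 a1 eb 46.
K' ⊕ ipad = 92 97 dd 70; K' ⊕ opad = f8 fd b7 1a.
m1: inner = H(92 97 dd 70 54 6f) = 03 39; tag = H(f8 fd b7 1a 03 39) = 0302
m2: inner = H(92 97 dd 70 d4 e0) = 04 2a; tag = H(f8 fd b7 1a 04 2a) = 02f4
m3: inner = H(92 97 dd 70 6a 34) = 03 14; tag = H(f8 fd b7 1a 03 14) = 02dd ← matches

3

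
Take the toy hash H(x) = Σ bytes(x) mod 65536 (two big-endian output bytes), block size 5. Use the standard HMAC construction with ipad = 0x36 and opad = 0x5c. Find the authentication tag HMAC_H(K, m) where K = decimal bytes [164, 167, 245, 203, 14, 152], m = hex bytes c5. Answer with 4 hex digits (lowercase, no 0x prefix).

0285

Key decimal bytes [164, 167, 245, 203, 14, 152] = a4 a7 f5 cb 0e 98 is 6 bytes > B = 5, so hash it first: H(key) = 03 b1, then zero-pad to 5 bytes: K' = 03 b1 00 00 00.
K' ⊕ ipad = 35 87 36 36 36.  K' ⊕ opad = 5f ed 5c 5c 5c.
Inner input = (K'⊕ipad) ∥ m = 35 87 36 36 36 ∥ c5.
Inner hash: sum = 53+135+54+54+54+197 = 547 → 02 23.
Outer input = (K'⊕opad) ∥ inner = 5f ed 5c 5c 5c ∥ 02 23.
Outer hash (tag): sum = 95+237+92+92+92+2+35 = 645 → 02 85.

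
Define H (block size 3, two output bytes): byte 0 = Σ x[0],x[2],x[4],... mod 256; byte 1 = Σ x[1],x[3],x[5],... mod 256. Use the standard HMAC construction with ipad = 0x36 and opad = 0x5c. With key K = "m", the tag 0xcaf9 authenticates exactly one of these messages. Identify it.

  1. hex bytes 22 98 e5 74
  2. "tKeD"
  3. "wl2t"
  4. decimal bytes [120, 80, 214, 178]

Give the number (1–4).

1

Key "m" = 6d is 1 byte ≤ B = 3; zero-pad to 3 bytes: K' = 6d 00 00.
K' ⊕ ipad = 5b 36 36; K' ⊕ opad = 31 5c 5c.
m1: inner = H(5b 36 36 22 98 e5 74) = 9d 3d; tag = H(31 5c 5c 9d 3d) = caf9 ← matches
m2: inner = H(5b 36 36 74 4b 65 44) = 20 0f; tag = H(31 5c 5c 20 0f) = 9c7c
m3: inner = H(5b 36 36 77 6c 32 74) = 71 df; tag = H(31 5c 5c 71 df) = 6ccd
m4: inner = H(5b 36 36 78 50 d6 b2) = 93 84; tag = H(31 5c 5c 93 84) = 11ef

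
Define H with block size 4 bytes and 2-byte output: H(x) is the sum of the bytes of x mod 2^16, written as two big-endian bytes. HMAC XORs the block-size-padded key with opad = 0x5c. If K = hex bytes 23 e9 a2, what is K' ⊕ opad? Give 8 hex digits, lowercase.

7fb5fe5c

Key hex bytes 23 e9 a2 is 3 bytes ≤ B = 4; zero-pad to 4 bytes: K' = 23 e9 a2 00.
XOR each byte with 0x5c: 23⊕5c=7f, e9⊕5c=b5, a2⊕5c=fe, 00⊕5c=5c.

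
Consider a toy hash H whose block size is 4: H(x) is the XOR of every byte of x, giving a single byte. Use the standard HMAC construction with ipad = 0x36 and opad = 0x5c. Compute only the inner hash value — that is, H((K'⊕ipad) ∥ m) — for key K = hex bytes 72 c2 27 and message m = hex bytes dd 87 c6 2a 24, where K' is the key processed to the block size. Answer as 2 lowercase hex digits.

05

Key hex bytes 72 c2 27 is 3 bytes ≤ B = 4; zero-pad to 4 bytes: K' = 72 c2 27 00.
K' ⊕ ipad = 44 f4 11 36.
Inner input = 44 f4 11 36 ∥ dd 87 c6 2a 24.
Inner hash: XOR 44⊕f4⊕11⊕36⊕dd⊕87⊕c6⊕2a⊕24 = 05.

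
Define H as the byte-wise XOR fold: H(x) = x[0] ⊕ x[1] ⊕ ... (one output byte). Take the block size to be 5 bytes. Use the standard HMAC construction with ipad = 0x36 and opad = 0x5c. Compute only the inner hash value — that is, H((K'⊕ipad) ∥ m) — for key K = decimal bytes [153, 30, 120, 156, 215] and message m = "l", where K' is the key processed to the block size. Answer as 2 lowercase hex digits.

Key decimal bytes [153, 30, 120, 156, 215] = 99 1e 78 9c d7 is exactly B = 5 bytes: K' = 99 1e 78 9c d7.
K' ⊕ ipad = af 28 4e aa e1.
Inner input = af 28 4e aa e1 ∥ 6c.
Inner hash: XOR af⊕28⊕4e⊕aa⊕e1⊕6c = ee.

ee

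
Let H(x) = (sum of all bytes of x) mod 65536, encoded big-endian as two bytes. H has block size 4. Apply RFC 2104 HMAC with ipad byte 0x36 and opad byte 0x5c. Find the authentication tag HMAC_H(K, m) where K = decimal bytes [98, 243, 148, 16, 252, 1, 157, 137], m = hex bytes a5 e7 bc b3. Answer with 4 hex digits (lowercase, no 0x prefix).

0216

Key decimal bytes [98, 243, 148, 16, 252, 1, 157, 137] = 62 f3 94 10 fc 01 9d 89 is 8 bytes > B = 4, so hash it first: H(key) = 04 1c, then zero-pad to 4 bytes: K' = 04 1c 00 00.
K' ⊕ ipad = 32 2a 36 36.  K' ⊕ opad = 58 40 5c 5c.
Inner input = (K'⊕ipad) ∥ m = 32 2a 36 36 ∥ a5 e7 bc b3.
Inner hash: sum = 50+42+54+54+165+231+188+179 = 963 → 03 c3.
Outer input = (K'⊕opad) ∥ inner = 58 40 5c 5c ∥ 03 c3.
Outer hash (tag): sum = 88+64+92+92+3+195 = 534 → 02 16.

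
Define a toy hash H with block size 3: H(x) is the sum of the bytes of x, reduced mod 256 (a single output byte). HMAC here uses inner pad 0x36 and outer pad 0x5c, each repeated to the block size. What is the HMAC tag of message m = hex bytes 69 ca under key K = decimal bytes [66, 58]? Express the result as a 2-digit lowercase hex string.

c9

Key decimal bytes [66, 58] = 42 3a is 2 bytes ≤ B = 3; zero-pad to 3 bytes: K' = 42 3a 00.
K' ⊕ ipad = 74 0c 36.  K' ⊕ opad = 1e 66 5c.
Inner input = (K'⊕ipad) ∥ m = 74 0c 36 ∥ 69 ca.
Inner hash: sum = 116+12+54+105+202 = 489; mod 256 = 233 → e9.
Outer input = (K'⊕opad) ∥ inner = 1e 66 5c ∥ e9.
Outer hash (tag): sum = 30+102+92+233 = 457; mod 256 = 201 → c9.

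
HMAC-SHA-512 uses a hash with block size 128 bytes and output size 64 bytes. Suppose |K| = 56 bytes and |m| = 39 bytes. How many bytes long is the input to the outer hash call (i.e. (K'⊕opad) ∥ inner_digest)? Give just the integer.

192

Key is 56 ≤ 128 bytes, zero-padded: |K'| = 128.
Outer input = (K'⊕opad) ∥ H(inner) → 128 + 64 = 192 bytes.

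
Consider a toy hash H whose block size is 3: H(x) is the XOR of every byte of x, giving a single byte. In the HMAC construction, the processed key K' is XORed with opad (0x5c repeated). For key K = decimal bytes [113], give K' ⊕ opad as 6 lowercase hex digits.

Key decimal bytes [113] = 71 is 1 byte ≤ B = 3; zero-pad to 3 bytes: K' = 71 00 00.
XOR each byte with 0x5c: 71⊕5c=2d, 00⊕5c=5c, 00⊕5c=5c.

2d5c5c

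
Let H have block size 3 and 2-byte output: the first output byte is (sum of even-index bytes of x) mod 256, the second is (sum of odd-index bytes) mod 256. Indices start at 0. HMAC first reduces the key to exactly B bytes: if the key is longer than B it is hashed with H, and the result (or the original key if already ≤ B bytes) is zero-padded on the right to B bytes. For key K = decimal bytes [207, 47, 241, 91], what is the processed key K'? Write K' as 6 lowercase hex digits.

|K| = 4 > B = 3, so first hash the key.
H(K): even-index sum = 448 mod 256 = 192; odd-index sum = 138 mod 256 = 138 → c0 8a.
Zero-pad H(K) = c0 8a to 3 bytes: K' = c0 8a 00.

c08a00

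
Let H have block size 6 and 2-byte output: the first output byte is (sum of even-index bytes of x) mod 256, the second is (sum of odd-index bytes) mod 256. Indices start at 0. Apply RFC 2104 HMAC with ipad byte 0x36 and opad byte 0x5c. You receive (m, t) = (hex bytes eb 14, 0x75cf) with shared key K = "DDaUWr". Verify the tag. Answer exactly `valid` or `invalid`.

invalid

Key "DDaUWr" = 44 44 61 55 57 72 is exactly B = 6 bytes: K' = 44 44 61 55 57 72.
K' ⊕ ipad = 72 72 57 63 61 44; K' ⊕ opad = 18 18 3d 09 0b 2e.
Inner hash: even-index sum = 533 mod 256 = 21; odd-index sum = 301 mod 256 = 45 → 15 2d.
Outer hash (recomputed tag): even-index sum = 117 mod 256 = 117; odd-index sum = 124 mod 256 = 124 → 75 7c.
Recomputed tag = 757c; claimed = 75cf → mismatch.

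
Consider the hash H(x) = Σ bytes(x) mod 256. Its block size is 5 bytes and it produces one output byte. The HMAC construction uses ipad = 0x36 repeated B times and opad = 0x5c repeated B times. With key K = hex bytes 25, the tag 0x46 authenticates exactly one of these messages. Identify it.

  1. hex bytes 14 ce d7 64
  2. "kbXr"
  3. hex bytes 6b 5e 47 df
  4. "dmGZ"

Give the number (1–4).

Key hex bytes 25 is 1 byte ≤ B = 5; zero-pad to 5 bytes: K' = 25 00 00 00 00.
K' ⊕ ipad = 13 36 36 36 36; K' ⊕ opad = 79 5c 5c 5c 5c.
m1: inner = H(13 36 36 36 36 14 ce d7 64) = 08; tag = H(79 5c 5c 5c 5c 08) = f1
m2: inner = H(13 36 36 36 36 6b 62 58 72) = 82; tag = H(79 5c 5c 5c 5c 82) = 6b
m3: inner = H(13 36 36 36 36 6b 5e 47 df) = da; tag = H(79 5c 5c 5c 5c da) = c3
m4: inner = H(13 36 36 36 36 64 6d 47 5a) = 5d; tag = H(79 5c 5c 5c 5c 5d) = 46 ← matches

4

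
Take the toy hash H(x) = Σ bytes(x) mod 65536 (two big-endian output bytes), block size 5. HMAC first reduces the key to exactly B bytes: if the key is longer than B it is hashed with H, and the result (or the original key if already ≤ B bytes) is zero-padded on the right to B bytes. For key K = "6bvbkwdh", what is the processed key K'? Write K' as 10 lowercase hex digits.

|K| = 8 > B = 5, so first hash the key.
H(K): sum = 54+98+118+98+107+119+100+104 = 798 → 03 1e.
Zero-pad H(K) = 03 1e to 5 bytes: K' = 03 1e 00 00 00.

031e000000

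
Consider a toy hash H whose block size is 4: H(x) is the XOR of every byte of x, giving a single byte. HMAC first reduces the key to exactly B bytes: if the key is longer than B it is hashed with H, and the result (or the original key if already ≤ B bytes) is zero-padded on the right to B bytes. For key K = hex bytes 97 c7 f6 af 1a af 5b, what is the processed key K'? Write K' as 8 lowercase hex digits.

e7000000

|K| = 7 > B = 4, so first hash the key.
H(K): XOR 97⊕c7⊕f6⊕af⊕1a⊕af⊕5b = e7.
Zero-pad H(K) = e7 to 4 bytes: K' = e7 00 00 00.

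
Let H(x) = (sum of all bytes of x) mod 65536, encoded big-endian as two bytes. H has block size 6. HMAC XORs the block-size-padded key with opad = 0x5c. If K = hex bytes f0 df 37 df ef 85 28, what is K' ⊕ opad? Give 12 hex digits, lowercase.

58dd5c5c5c5c

Key hex bytes f0 df 37 df ef 85 28 is 7 bytes > B = 6, so hash it first: H(key) = 04 81, then zero-pad to 6 bytes: K' = 04 81 00 00 00 00.
XOR each byte with 0x5c: 04⊕5c=58, 81⊕5c=dd, 00⊕5c=5c, 00⊕5c=5c, 00⊕5c=5c, 00⊕5c=5c.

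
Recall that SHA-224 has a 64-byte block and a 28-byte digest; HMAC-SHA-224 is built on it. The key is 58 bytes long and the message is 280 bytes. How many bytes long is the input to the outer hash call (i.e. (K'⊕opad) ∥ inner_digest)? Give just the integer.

92

Key is 58 ≤ 64 bytes, zero-padded: |K'| = 64.
Outer input = (K'⊕opad) ∥ H(inner) → 64 + 28 = 92 bytes.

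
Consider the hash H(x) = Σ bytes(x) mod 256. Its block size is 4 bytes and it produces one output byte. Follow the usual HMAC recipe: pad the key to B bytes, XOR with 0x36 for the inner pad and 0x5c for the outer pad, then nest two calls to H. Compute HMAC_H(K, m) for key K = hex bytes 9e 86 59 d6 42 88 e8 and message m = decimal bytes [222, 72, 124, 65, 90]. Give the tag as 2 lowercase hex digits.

Key hex bytes 9e 86 59 d6 42 88 e8 is 7 bytes > B = 4, so hash it first: H(key) = 05, then zero-pad to 4 bytes: K' = 05 00 00 00.
K' ⊕ ipad = 33 36 36 36.  K' ⊕ opad = 59 5c 5c 5c.
Inner input = (K'⊕ipad) ∥ m = 33 36 36 36 ∥ de 48 7c 41 5a.
Inner hash: sum = 51+54+54+54+222+72+124+65+90 = 786; mod 256 = 18 → 12.
Outer input = (K'⊕opad) ∥ inner = 59 5c 5c 5c ∥ 12.
Outer hash (tag): sum = 89+92+92+92+18 = 383; mod 256 = 127 → 7f.

7f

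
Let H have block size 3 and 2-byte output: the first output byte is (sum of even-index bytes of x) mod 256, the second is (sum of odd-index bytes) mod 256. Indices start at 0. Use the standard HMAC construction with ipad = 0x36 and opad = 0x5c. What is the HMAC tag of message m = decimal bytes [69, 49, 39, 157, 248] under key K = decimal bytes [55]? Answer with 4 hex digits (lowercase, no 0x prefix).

Key decimal bytes [55] = 37 is 1 byte ≤ B = 3; zero-pad to 3 bytes: K' = 37 00 00.
K' ⊕ ipad = 01 36 36.  K' ⊕ opad = 6b 5c 5c.
Inner input = (K'⊕ipad) ∥ m = 01 36 36 ∥ 45 31 27 9d f8.
Inner hash: even-index sum = 261 mod 256 = 5; odd-index sum = 410 mod 256 = 154 → 05 9a.
Outer input = (K'⊕opad) ∥ inner = 6b 5c 5c ∥ 05 9a.
Outer hash (tag): even-index sum = 353 mod 256 = 97; odd-index sum = 97 mod 256 = 97 → 61 61.

6161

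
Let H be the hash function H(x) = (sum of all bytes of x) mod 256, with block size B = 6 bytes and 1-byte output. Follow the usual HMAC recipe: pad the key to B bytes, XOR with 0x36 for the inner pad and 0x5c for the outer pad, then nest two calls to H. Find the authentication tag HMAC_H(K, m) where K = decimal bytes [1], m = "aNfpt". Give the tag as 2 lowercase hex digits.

Key decimal bytes [1] = 01 is 1 byte ≤ B = 6; zero-pad to 6 bytes: K' = 01 00 00 00 00 00.
K' ⊕ ipad = 37 36 36 36 36 36.  K' ⊕ opad = 5d 5c 5c 5c 5c 5c.
Inner input = (K'⊕ipad) ∥ m = 37 36 36 36 36 36 ∥ 61 4e 66 70 74.
Inner hash: sum = 55+54+54+54+54+54+97+78+102+112+116 = 830; mod 256 = 62 → 3e.
Outer input = (K'⊕opad) ∥ inner = 5d 5c 5c 5c 5c 5c ∥ 3e.
Outer hash (tag): sum = 93+92+92+92+92+92+62 = 615; mod 256 = 103 → 67.

67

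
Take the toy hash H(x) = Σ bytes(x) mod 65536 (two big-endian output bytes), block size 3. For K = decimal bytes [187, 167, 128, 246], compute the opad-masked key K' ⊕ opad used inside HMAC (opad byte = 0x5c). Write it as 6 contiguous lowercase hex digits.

Key decimal bytes [187, 167, 128, 246] = bb a7 80 f6 is 4 bytes > B = 3, so hash it first: H(key) = 02 d8, then zero-pad to 3 bytes: K' = 02 d8 00.
XOR each byte with 0x5c: 02⊕5c=5e, d8⊕5c=84, 00⊕5c=5c.

5e845c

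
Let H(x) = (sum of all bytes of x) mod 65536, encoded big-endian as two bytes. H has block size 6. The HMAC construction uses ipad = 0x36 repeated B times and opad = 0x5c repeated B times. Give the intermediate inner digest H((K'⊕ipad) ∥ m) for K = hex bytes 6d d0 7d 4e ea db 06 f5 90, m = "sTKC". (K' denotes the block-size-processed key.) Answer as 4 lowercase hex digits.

02ce

Key hex bytes 6d d0 7d 4e ea db 06 f5 90 is 9 bytes > B = 6, so hash it first: H(key) = 05 58, then zero-pad to 6 bytes: K' = 05 58 00 00 00 00.
K' ⊕ ipad = 33 6e 36 36 36 36.
Inner input = 33 6e 36 36 36 36 ∥ 73 54 4b 43.
Inner hash: sum = 51+110+54+54+54+54+115+84+75+67 = 718 → 02 ce.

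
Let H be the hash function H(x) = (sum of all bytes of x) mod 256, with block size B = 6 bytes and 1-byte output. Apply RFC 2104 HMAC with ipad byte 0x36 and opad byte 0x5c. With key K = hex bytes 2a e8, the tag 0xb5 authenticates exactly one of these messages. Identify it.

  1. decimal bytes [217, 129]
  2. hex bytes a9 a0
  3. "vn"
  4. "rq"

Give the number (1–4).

Key hex bytes 2a e8 is 2 bytes ≤ B = 6; zero-pad to 6 bytes: K' = 2a e8 00 00 00 00.
K' ⊕ ipad = 1c de 36 36 36 36; K' ⊕ opad = 76 b4 5c 5c 5c 5c.
m1: inner = H(1c de 36 36 36 36 d9 81) = 2c; tag = H(76 b4 5c 5c 5c 5c 2c) = c6
m2: inner = H(1c de 36 36 36 36 a9 a0) = 1b; tag = H(76 b4 5c 5c 5c 5c 1b) = b5 ← matches
m3: inner = H(1c de 36 36 36 36 76 6e) = b6; tag = H(76 b4 5c 5c 5c 5c b6) = 50
m4: inner = H(1c de 36 36 36 36 72 71) = b5; tag = H(76 b4 5c 5c 5c 5c b5) = 4f

2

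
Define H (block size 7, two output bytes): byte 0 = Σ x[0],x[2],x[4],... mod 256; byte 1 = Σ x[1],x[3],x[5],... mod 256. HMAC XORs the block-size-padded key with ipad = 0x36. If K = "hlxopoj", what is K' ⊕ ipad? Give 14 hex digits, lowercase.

5e5a4e5946595c

Key "hlxopoj" = 68 6c 78 6f 70 6f 6a is exactly B = 7 bytes: K' = 68 6c 78 6f 70 6f 6a.
XOR each byte with 0x36: 68⊕36=5e, 6c⊕36=5a, 78⊕36=4e, 6f⊕36=59, 70⊕36=46, 6f⊕36=59, 6a⊕36=5c.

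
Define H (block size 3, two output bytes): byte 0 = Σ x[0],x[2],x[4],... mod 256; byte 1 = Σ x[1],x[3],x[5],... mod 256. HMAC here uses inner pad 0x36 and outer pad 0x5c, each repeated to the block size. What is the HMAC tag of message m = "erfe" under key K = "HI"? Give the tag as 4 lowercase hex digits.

Key "HI" = 48 49 is 2 bytes ≤ B = 3; zero-pad to 3 bytes: K' = 48 49 00.
K' ⊕ ipad = 7e 7f 36.  K' ⊕ opad = 14 15 5c.
Inner input = (K'⊕ipad) ∥ m = 7e 7f 36 ∥ 65 72 66 65.
Inner hash: even-index sum = 395 mod 256 = 139; odd-index sum = 330 mod 256 = 74 → 8b 4a.
Outer input = (K'⊕opad) ∥ inner = 14 15 5c ∥ 8b 4a.
Outer hash (tag): even-index sum = 186 mod 256 = 186; odd-index sum = 160 mod 256 = 160 → ba a0.

baa0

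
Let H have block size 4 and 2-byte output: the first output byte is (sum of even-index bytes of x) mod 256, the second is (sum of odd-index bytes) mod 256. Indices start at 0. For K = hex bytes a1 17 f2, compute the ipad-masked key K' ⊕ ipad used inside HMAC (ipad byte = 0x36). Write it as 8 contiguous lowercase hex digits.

9721c436

Key hex bytes a1 17 f2 is 3 bytes ≤ B = 4; zero-pad to 4 bytes: K' = a1 17 f2 00.
XOR each byte with 0x36: a1⊕36=97, 17⊕36=21, f2⊕36=c4, 00⊕36=36.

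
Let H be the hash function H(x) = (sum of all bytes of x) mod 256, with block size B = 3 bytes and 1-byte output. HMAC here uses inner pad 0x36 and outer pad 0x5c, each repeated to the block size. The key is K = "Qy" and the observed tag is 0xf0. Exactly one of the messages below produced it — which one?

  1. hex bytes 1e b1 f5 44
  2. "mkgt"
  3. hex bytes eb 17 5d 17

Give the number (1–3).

Key "Qy" = 51 79 is 2 bytes ≤ B = 3; zero-pad to 3 bytes: K' = 51 79 00.
K' ⊕ ipad = 67 4f 36; K' ⊕ opad = 0d 25 5c.
m1: inner = H(67 4f 36 1e b1 f5 44) = f4; tag = H(0d 25 5c f4) = 82
m2: inner = H(67 4f 36 6d 6b 67 74) = 9f; tag = H(0d 25 5c 9f) = 2d
m3: inner = H(67 4f 36 eb 17 5d 17) = 62; tag = H(0d 25 5c 62) = f0 ← matches

3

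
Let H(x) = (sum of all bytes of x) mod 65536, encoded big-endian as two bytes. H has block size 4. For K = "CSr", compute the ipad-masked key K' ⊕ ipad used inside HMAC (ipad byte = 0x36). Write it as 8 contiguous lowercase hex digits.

75654436

Key "CSr" = 43 53 72 is 3 bytes ≤ B = 4; zero-pad to 4 bytes: K' = 43 53 72 00.
XOR each byte with 0x36: 43⊕36=75, 53⊕36=65, 72⊕36=44, 00⊕36=36.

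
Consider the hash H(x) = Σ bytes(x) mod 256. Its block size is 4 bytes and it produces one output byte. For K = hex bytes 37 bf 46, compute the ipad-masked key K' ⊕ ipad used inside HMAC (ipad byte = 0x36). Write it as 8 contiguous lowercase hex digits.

Key hex bytes 37 bf 46 is 3 bytes ≤ B = 4; zero-pad to 4 bytes: K' = 37 bf 46 00.
XOR each byte with 0x36: 37⊕36=01, bf⊕36=89, 46⊕36=70, 00⊕36=36.

01897036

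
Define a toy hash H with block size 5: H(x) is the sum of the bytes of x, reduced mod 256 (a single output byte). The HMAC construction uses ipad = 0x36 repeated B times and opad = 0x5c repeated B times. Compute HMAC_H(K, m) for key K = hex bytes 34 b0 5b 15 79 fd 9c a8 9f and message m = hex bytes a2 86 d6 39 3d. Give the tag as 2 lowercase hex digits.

48

Key hex bytes 34 b0 5b 15 79 fd 9c a8 9f is 9 bytes > B = 5, so hash it first: H(key) = ad, then zero-pad to 5 bytes: K' = ad 00 00 00 00.
K' ⊕ ipad = 9b 36 36 36 36.  K' ⊕ opad = f1 5c 5c 5c 5c.
Inner input = (K'⊕ipad) ∥ m = 9b 36 36 36 36 ∥ a2 86 d6 39 3d.
Inner hash: sum = 155+54+54+54+54+162+134+214+57+61 = 999; mod 256 = 231 → e7.
Outer input = (K'⊕opad) ∥ inner = f1 5c 5c 5c 5c ∥ e7.
Outer hash (tag): sum = 241+92+92+92+92+231 = 840; mod 256 = 72 → 48.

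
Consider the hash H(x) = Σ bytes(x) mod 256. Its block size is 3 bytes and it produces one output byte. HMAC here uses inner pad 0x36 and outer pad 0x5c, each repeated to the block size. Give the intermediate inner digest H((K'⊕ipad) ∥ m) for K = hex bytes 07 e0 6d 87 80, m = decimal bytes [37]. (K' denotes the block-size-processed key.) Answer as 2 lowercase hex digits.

fe

Key hex bytes 07 e0 6d 87 80 is 5 bytes > B = 3, so hash it first: H(key) = 5b, then zero-pad to 3 bytes: K' = 5b 00 00.
K' ⊕ ipad = 6d 36 36.
Inner input = 6d 36 36 ∥ 25.
Inner hash: sum = 109+54+54+37 = 254 → fe.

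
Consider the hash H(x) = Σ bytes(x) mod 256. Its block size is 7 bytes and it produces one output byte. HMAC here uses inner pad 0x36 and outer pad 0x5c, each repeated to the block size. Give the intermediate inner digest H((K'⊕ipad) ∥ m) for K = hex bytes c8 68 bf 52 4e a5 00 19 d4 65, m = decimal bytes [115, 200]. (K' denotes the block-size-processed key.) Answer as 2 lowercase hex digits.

2f

Key hex bytes c8 68 bf 52 4e a5 00 19 d4 65 is 10 bytes > B = 7, so hash it first: H(key) = 86, then zero-pad to 7 bytes: K' = 86 00 00 00 00 00 00.
K' ⊕ ipad = b0 36 36 36 36 36 36.
Inner input = b0 36 36 36 36 36 36 ∥ 73 c8.
Inner hash: sum = 176+54+54+54+54+54+54+115+200 = 815; mod 256 = 47 → 2f.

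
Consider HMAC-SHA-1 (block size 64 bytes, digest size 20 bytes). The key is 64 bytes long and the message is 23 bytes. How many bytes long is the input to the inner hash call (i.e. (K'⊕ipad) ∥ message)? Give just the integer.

Key is 64 ≤ 64 bytes, zero-padded: |K'| = 64.
Inner input = (K'⊕ipad) ∥ m → 64 + 23 = 87 bytes.

87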